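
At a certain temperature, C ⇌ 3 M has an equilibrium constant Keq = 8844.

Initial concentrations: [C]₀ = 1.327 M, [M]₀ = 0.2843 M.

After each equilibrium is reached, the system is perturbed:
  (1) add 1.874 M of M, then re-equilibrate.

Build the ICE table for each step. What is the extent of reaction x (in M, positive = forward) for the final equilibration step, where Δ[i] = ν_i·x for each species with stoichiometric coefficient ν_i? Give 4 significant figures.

Q₀ = 0.01732 vs Keq = 8844 ⇒ Q<K, forward
Step 1:
                  C         M
  Initial     1.327    0.2843
  Change     -1.318     3.955
  Equil    0.008616     4.239
  solve Keq expr → x = 1.318; check Q = 8844
Then add 1.874 M of M.
Step 2:
                  C         M
  Initial  0.008616     6.113
  Change    0.01659  -0.04978
  Equil     0.02521     6.064
  solve Keq expr → x = -0.01659; check Q = 8844

x = -0.01659 M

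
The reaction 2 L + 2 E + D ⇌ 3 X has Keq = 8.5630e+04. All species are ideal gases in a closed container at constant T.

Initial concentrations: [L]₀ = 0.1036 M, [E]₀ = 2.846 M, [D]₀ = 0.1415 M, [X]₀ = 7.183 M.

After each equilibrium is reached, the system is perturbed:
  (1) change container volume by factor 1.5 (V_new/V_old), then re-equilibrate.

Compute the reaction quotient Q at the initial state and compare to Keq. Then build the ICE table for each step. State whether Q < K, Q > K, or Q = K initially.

Q₀ = 3.0128e+04; Q < K (proceeds forward)

Q₀ = 3.0128e+04 vs Keq = 8.5630e+04 ⇒ Q<K, forward
Step 1:
                   L          E          D          X
  init        0.1036      2.846     0.1415      7.183
  Δ         -0.03619   -0.03619    -0.0181    0.05429
  eq         0.06741       2.81     0.1234      7.237
  solve Keq expr → x = 0.0181; check Q = 8.5630e+04
Then change container volume by factor 1.5 (V_new/V_old).
Step 2:
                   L          E          D          X
  init       0.04494      1.873    0.08227      4.825
  Δ          0.01793    0.01793   0.008967    -0.0269
  eq         0.06287      1.891    0.09124      4.798
  solve Keq expr → x = -0.008967; check Q = 8.5630e+04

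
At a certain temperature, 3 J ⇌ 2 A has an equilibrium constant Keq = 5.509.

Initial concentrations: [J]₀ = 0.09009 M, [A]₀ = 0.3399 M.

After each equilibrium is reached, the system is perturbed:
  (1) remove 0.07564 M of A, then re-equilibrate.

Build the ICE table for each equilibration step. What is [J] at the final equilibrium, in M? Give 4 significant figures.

[J]_eq = 0.1915 M

Q₀ = 158 vs Keq = 5.509 ⇒ Q>K, reverse
Step 1:
                   J          A
  Initial    0.09009     0.3399
  Change      0.1347   -0.08979
  Equil       0.2248     0.2501
  solve Keq expr → x = -0.04489; check Q = 5.509
Then remove 0.07564 M of A.
Step 2:
                   J          A
  Initial     0.2248     0.1745
  Change    -0.03329    0.02219
  Equil       0.1915     0.1967
  solve Keq expr → x = 0.0111; check Q = 5.509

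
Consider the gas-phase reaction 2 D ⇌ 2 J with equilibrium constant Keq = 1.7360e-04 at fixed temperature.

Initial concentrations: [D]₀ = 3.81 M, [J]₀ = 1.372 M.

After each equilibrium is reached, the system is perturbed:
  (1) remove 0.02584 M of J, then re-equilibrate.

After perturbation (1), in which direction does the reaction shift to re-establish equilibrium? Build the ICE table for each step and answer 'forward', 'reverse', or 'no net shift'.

Q₀ = 0.1297 vs Keq = 1.7360e-04 ⇒ Q>K, reverse
Step 1:
                  D         J
  init         3.81     1.372
  Δ           1.305    -1.305
  eq          5.115   0.06739
  solve Keq expr → x = -0.6523; check Q = 1.7360e-04
Then remove 0.02584 M of J.
Step 2:
                  D         J
  init        5.115   0.04155
  Δ         -0.0255    0.0255
  eq          5.089   0.06705
  solve Keq expr → x = 0.01275; check Q = 1.7360e-04

Direction: forward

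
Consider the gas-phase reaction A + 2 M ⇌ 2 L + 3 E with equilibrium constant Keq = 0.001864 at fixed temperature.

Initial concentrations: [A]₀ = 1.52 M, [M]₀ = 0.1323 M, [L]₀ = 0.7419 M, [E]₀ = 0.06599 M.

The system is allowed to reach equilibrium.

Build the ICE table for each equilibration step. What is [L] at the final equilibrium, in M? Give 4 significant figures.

[L]_eq = 0.73 M

Q₀ = 0.005945 vs Keq = 0.001864 ⇒ Q>K, reverse
Step 1:
                   A          M          L          E
  Initial       1.52     0.1323     0.7419    0.06599
  Change    0.005973    0.01195   -0.01195   -0.01792
  Equil        1.526     0.1442       0.73    0.04807
  solve Keq expr → x = -0.005973; check Q = 0.001864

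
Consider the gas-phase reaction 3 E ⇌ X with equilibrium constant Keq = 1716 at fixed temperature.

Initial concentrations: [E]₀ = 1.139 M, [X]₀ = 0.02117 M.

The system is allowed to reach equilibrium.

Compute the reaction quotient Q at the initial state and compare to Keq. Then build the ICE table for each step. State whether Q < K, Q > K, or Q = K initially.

Q₀ = 0.01433 vs Keq = 1716 ⇒ Q<K, forward
Step 1:
                   E          X
  I            1.139    0.02117
  C           -1.078     0.3595
  E          0.06053     0.3807
  solve Keq expr → x = 0.3595; check Q = 1716

Q₀ = 0.01433; Q < K (proceeds forward)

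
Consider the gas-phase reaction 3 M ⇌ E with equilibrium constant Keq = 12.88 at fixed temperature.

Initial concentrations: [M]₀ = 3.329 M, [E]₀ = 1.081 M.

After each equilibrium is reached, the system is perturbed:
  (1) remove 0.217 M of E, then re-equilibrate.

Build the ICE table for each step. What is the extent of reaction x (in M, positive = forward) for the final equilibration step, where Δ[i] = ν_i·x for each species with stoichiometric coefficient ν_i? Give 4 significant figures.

Q₀ = 0.0293 vs Keq = 12.88 ⇒ Q<K, forward
Step 1:
                    M           E
  init          3.329       1.081
  Δ            -2.791      0.9302
  eq           0.5385       2.011
  solve Keq expr → x = 0.9302; check Q = 12.88
Then remove 0.217 M of E.
Step 2:
                    M           E
  init         0.5385       1.794
  Δ          -0.01948    0.006495
  eq            0.519       1.801
  solve Keq expr → x = 0.006495; check Q = 12.88

x = 0.006495 M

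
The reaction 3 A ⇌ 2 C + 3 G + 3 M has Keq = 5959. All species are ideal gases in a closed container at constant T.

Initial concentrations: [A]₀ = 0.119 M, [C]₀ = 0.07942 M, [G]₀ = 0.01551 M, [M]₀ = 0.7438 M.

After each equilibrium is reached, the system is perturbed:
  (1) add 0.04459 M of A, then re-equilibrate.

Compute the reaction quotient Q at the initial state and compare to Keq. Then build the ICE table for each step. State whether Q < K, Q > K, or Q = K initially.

Q₀ = 5.7468e-06 vs Keq = 5959 ⇒ Q<K, forward
Step 1:
                  A         C         G         M
  Initial     0.119   0.07942   0.01551    0.7438
  Change    -0.1172   0.07811    0.1172    0.1172
  Equil    0.001838    0.1575    0.1327     0.861
  solve Keq expr → x = 0.03905; check Q = 5959
Then add 0.04459 M of A.
Step 2:
                  A         C         G         M
  Initial   0.04643    0.1575    0.1327     0.861
  Change   -0.04356   0.02904   0.04356   0.04356
  Equil    0.002871    0.1866    0.1762    0.9045
  solve Keq expr → x = 0.01452; check Q = 5959

Q₀ = 5.7468e-06; Q < K (proceeds forward)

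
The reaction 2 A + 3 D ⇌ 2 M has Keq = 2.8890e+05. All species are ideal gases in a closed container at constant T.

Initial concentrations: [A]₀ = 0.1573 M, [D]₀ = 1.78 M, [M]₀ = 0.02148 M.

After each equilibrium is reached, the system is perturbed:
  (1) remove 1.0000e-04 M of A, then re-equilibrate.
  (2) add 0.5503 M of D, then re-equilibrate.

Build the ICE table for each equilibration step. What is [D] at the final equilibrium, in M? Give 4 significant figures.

[D]_eq = 2.095 M

Q₀ = 0.003306 vs Keq = 2.8890e+05 ⇒ Q<K, forward
Step 1:
                    A           D           M
  init         0.1573        1.78     0.02148
  Δ           -0.1571     -0.2357      0.1571
  eq       1.7315e-04       1.544      0.1786
  solve Keq expr → x = 0.07856; check Q = 2.8890e+05
Then remove 1.0000e-04 M of A.
Step 2:
                    A           D           M
  init     7.3150e-05       1.544      0.1786
  Δ        9.9878e-05  1.4982e-04 -9.9878e-05
  eq       1.7303e-04       1.544      0.1785
  solve Keq expr → x = -4.9939e-05; check Q = 2.8890e+05
Then add 0.5503 M of D.
Step 3:
                    A           D           M
  init     1.7303e-04       2.095      0.1785
  Δ       -6.3440e-05 -9.5160e-05  6.3440e-05
  eq       1.0959e-04       2.095      0.1786
  solve Keq expr → x = 3.1720e-05; check Q = 2.8890e+05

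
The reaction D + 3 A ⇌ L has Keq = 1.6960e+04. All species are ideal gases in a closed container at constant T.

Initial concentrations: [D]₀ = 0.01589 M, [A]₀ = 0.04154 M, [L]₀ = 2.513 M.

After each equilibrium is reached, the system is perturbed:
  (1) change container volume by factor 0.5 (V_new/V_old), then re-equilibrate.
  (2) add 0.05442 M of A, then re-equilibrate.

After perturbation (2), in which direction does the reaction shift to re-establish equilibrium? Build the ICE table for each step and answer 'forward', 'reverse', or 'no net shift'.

Direction: forward

Q₀ = 2.2063e+06 vs Keq = 1.6960e+04 ⇒ Q>K, reverse
Step 1:
                    D           A           L
  Initial     0.01589     0.04154       2.513
  Change      0.03389      0.1017    -0.03389
  Equil       0.04978      0.1432       2.479
  solve Keq expr → x = -0.03389; check Q = 1.6960e+04
Then change container volume by factor 0.5 (V_new/V_old).
Step 2:
                    D           A           L
  Initial     0.09955      0.2864       4.958
  Change     -0.03899      -0.117     0.03899
  Equil       0.06057      0.1694       4.997
  solve Keq expr → x = 0.03899; check Q = 1.6960e+04
Then add 0.05442 M of A.
Step 3:
                    D           A           L
  Initial     0.06057      0.2239       4.997
  Change     -0.01324    -0.03973     0.01324
  Equil       0.04732      0.1841        5.01
  solve Keq expr → x = 0.01324; check Q = 1.6960e+04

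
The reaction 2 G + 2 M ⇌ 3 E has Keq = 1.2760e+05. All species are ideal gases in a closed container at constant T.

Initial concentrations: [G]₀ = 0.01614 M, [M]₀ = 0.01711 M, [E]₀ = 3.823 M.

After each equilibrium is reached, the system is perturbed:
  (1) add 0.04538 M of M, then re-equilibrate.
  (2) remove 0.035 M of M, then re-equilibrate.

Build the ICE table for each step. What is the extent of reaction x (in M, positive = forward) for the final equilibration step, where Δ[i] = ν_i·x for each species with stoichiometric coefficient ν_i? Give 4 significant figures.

x = -0.007533 M

Q₀ = 7.3267e+08 vs Keq = 1.2760e+05 ⇒ Q>K, reverse
Step 1:
                    G           M           E
  init        0.01614     0.01711       3.823
  Δ            0.1228      0.1228     -0.1842
  eq           0.1389      0.1399       3.639
  solve Keq expr → x = -0.06139; check Q = 1.2760e+05
Then add 0.04538 M of M.
Step 2:
                    G           M           E
  init         0.1389      0.1853       3.639
  Δ          -0.01993    -0.01993      0.0299
  eq            0.119      0.1653       3.669
  solve Keq expr → x = 0.009966; check Q = 1.2760e+05
Then remove 0.035 M of M.
Step 3:
                    G           M           E
  init          0.119      0.1303       3.669
  Δ           0.01507     0.01507     -0.0226
  eq            0.134      0.1454       3.646
  solve Keq expr → x = -0.007533; check Q = 1.2760e+05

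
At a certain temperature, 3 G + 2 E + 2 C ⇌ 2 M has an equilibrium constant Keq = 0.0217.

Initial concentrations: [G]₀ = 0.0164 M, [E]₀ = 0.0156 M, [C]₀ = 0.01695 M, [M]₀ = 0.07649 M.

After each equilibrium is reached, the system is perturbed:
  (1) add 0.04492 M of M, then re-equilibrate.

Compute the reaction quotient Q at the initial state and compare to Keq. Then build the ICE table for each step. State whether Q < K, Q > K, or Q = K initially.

Q₀ = 1.8971e+10 vs Keq = 0.0217 ⇒ Q>K, reverse
Step 1:
                  G         E         C         M
  Initial    0.0164    0.0156   0.01695   0.07649
  Change     0.1146   0.07643   0.07643  -0.07643
  Equil       0.131   0.09203   0.09338 6.0054e-05
  solve Keq expr → x = -0.03821; check Q = 0.0217
Then add 0.04492 M of M.
Step 2:
                  G         E         C         M
  Initial     0.131   0.09203   0.09338   0.04498
  Change     0.0671   0.04473   0.04473  -0.04473
  Equil      0.1981    0.1368    0.1381 2.4543e-04
  solve Keq expr → x = -0.02237; check Q = 0.0217

Q₀ = 1.8971e+10; Q > K (proceeds reverse)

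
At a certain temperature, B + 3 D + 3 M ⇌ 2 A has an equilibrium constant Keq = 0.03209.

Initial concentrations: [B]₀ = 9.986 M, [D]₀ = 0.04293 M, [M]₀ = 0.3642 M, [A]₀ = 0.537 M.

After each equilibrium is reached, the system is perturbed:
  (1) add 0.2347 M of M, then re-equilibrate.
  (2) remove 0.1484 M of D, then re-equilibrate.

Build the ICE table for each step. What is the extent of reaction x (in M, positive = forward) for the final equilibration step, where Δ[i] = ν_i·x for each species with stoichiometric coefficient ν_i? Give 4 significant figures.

x = -0.02037 M

Q₀ = 7555 vs Keq = 0.03209 ⇒ Q>K, reverse
Step 1:
                   B          D          M          A
  I            9.986    0.04293     0.3642      0.537
  C           0.1711     0.5134     0.5134    -0.3423
  E            10.16     0.5563     0.8776     0.1947
  solve Keq expr → x = -0.1711; check Q = 0.03209
Then add 0.2347 M of M.
Step 2:
                   B          D          M          A
  I            10.16     0.5563      1.112     0.1947
  C         -0.01605   -0.04814   -0.04814     0.0321
  E            10.14     0.5082      1.064     0.2268
  solve Keq expr → x = 0.01605; check Q = 0.03209
Then remove 0.1484 M of D.
Step 3:
                   B          D          M          A
  I            10.14     0.3598      1.064     0.2268
  C          0.02037    0.06111    0.06111   -0.04074
  E            10.16     0.4209      1.125     0.1861
  solve Keq expr → x = -0.02037; check Q = 0.03209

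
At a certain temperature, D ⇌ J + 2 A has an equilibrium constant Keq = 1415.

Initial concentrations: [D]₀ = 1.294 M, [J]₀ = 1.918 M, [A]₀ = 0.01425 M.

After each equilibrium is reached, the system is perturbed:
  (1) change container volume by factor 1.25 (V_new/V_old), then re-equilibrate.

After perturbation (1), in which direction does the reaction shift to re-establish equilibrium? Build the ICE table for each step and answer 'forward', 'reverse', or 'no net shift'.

Direction: forward

Q₀ = 3.0098e-04 vs Keq = 1415 ⇒ Q<K, forward
Step 1:
                   D          J          A
  I            1.294      1.918    0.01425
  C           -1.279      1.279      2.558
  E          0.01495      3.197      2.572
  solve Keq expr → x = 1.279; check Q = 1415
Then change container volume by factor 1.25 (V_new/V_old).
Step 2:
                   D          J          A
  I          0.01196      2.558      2.058
  C         -0.00423    0.00423    0.00846
  E          0.00773      2.562      2.066
  solve Keq expr → x = 0.00423; check Q = 1415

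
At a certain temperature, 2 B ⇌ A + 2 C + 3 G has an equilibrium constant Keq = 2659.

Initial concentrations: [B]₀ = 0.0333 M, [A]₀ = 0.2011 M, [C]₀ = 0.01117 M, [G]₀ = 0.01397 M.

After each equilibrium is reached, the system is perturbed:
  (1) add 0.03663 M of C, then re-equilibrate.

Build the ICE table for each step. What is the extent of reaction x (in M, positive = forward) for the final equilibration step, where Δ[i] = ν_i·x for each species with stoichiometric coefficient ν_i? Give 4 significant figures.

x = -2.6763e-06 M

Q₀ = 6.1691e-08 vs Keq = 2659 ⇒ Q<K, forward
Step 1:
                   B          A          C          G
  Initial     0.0333     0.2011    0.01117    0.01397
  Change    -0.03329    0.01665    0.03329    0.04994
  Equil   6.5009e-06     0.2177    0.04446    0.06391
  solve Keq expr → x = 0.01665; check Q = 2659
Then add 0.03663 M of C.
Step 2:
                   B          A          C          G
  Initial 6.5009e-06     0.2177    0.08109    0.06391
  Change  5.3525e-06 -2.6763e-06 -5.3525e-06 -8.0288e-06
  Equil   1.1853e-05     0.2177    0.08109     0.0639
  solve Keq expr → x = -2.6763e-06; check Q = 2659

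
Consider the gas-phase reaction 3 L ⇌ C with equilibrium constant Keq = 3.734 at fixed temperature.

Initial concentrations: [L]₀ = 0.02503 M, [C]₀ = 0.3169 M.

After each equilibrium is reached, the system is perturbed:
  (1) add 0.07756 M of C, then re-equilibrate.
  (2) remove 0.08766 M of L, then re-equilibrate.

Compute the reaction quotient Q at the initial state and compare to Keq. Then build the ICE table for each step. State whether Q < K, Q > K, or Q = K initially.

Q₀ = 2.0209e+04 vs Keq = 3.734 ⇒ Q>K, reverse
Step 1:
                  L         C
  init      0.02503    0.3169
  Δ          0.3517   -0.1172
  eq         0.3767    0.1997
  solve Keq expr → x = -0.1172; check Q = 3.734
Then add 0.07756 M of C.
Step 2:
                  L         C
  init       0.3767    0.2772
  Δ         0.03719   -0.0124
  eq         0.4139    0.2648
  solve Keq expr → x = -0.0124; check Q = 3.734
Then remove 0.08766 M of L.
Step 3:
                  L         C
  init       0.3263    0.2648
  Δ         0.07433  -0.02478
  eq         0.4006    0.2401
  solve Keq expr → x = -0.02478; check Q = 3.734

Q₀ = 2.0209e+04; Q > K (proceeds reverse)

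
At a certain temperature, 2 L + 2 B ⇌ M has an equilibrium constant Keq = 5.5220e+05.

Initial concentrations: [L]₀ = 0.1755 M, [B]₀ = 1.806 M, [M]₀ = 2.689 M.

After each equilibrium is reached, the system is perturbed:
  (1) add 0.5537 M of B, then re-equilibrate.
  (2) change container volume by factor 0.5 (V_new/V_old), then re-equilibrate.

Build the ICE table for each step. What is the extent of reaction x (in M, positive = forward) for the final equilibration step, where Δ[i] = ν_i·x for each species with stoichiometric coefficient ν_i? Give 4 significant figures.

Q₀ = 26.77 vs Keq = 5.5220e+05 ⇒ Q<K, forward
Step 1:
                    L           B           M
  init         0.1755       1.806       2.689
  Δ           -0.1741     -0.1741     0.08706
  eq         0.001374       1.632       2.776
  solve Keq expr → x = 0.08706; check Q = 5.5220e+05
Then add 0.5537 M of B.
Step 2:
                    L           B           M
  init       0.001374       2.186       2.776
  Δ       -3.4789e-04 -3.4789e-04  1.7395e-04
  eq         0.001026       2.185       2.776
  solve Keq expr → x = 1.7395e-04; check Q = 5.5220e+05
Then change container volume by factor 0.5 (V_new/V_old).
Step 3:
                    L           B           M
  init       0.002052        4.37       5.552
  Δ         -0.001326   -0.001326  6.6318e-04
  eq       7.2582e-04       4.369       5.553
  solve Keq expr → x = 6.6318e-04; check Q = 5.5220e+05

x = 6.6318e-04 M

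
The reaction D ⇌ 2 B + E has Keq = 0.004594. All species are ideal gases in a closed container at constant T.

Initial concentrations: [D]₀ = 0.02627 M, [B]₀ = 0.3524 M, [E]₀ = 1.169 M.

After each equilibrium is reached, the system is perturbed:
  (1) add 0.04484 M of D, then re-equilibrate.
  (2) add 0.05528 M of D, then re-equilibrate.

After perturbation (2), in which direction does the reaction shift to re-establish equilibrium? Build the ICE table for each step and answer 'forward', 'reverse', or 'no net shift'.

Q₀ = 5.526 vs Keq = 0.004594 ⇒ Q>K, reverse
Step 1:
                   D          B          E
  I          0.02627     0.3524      1.169
  C           0.1616    -0.3231    -0.1616
  E           0.1878    0.02927      1.007
  solve Keq expr → x = -0.1616; check Q = 0.004594
Then add 0.04484 M of D.
Step 2:
                   D          B          E
  I           0.2327    0.02927      1.007
  C        -0.001585    0.00317   0.001585
  E           0.2311    0.03244      1.009
  solve Keq expr → x = 0.001585; check Q = 0.004594
Then add 0.05528 M of D.
Step 3:
                   D          B          E
  I           0.2864    0.03244      1.009
  C        -0.001764   0.003529   0.001764
  E           0.2846    0.03597      1.011
  solve Keq expr → x = 0.001764; check Q = 0.004594

Direction: forward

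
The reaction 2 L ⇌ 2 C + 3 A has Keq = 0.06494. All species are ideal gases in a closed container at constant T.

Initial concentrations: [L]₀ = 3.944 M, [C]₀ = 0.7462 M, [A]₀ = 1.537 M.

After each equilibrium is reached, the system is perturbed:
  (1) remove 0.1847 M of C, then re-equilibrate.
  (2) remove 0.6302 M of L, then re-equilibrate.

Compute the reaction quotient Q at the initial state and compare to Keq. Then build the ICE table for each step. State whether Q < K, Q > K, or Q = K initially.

Q₀ = 0.13 vs Keq = 0.06494 ⇒ Q>K, reverse
Step 1:
                  L         C         A
  Initial     3.944    0.7462     1.537
  Change      0.107    -0.107   -0.1605
  Equil       4.051    0.6392     1.377
  solve Keq expr → x = -0.05349; check Q = 0.06494
Then remove 0.1847 M of C.
Step 2:
                  L         C         A
  Initial     4.051    0.4545     1.377
  Change   -0.08931   0.08931     0.134
  Equil       3.962    0.5438      1.51
  solve Keq expr → x = 0.04466; check Q = 0.06494
Then remove 0.6302 M of L.
Step 3:
                  L         C         A
  Initial     3.331    0.5438      1.51
  Change    0.04626  -0.04626   -0.0694
  Equil       3.378    0.4976     1.441
  solve Keq expr → x = -0.02313; check Q = 0.06494

Q₀ = 0.13; Q > K (proceeds reverse)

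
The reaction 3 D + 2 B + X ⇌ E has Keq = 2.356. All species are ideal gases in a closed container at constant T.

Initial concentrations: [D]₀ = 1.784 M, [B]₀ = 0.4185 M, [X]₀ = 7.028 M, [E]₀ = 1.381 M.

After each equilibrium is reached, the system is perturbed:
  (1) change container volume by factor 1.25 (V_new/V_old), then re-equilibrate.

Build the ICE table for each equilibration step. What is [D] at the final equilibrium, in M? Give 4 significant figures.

Q₀ = 0.1976 vs Keq = 2.356 ⇒ Q<K, forward
Step 1:
                    D           B           X           E
  Initial       1.784      0.4185       7.028       1.381
  Change      -0.3598     -0.2398     -0.1199      0.1199
  Equil         1.424      0.1787       6.908       1.501
  solve Keq expr → x = 0.1199; check Q = 2.356
Then change container volume by factor 1.25 (V_new/V_old).
Step 2:
                    D           B           X           E
  Initial       1.139      0.1429       5.526       1.201
  Change        0.107     0.07135     0.03567    -0.03567
  Equil         1.246      0.2143       5.562       1.165
  solve Keq expr → x = -0.03567; check Q = 2.356

[D]_eq = 1.246 M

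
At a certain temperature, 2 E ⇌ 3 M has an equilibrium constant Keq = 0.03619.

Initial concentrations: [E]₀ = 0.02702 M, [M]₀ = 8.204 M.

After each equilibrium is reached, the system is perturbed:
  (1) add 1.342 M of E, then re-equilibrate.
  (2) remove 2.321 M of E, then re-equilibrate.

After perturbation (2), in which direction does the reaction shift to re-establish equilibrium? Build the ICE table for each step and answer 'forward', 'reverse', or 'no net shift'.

Q₀ = 7.5632e+05 vs Keq = 0.03619 ⇒ Q>K, reverse
Step 1:
                    E           M
  I           0.02702       8.204
  C             4.836      -7.255
  E             4.863      0.9495
  solve Keq expr → x = -2.418; check Q = 0.03619
Then add 1.342 M of E.
Step 2:
                    E           M
  I             6.205      0.9495
  C           -0.1034       0.155
  E             6.102       1.105
  solve Keq expr → x = 0.05168; check Q = 0.03619
Then remove 2.321 M of E.
Step 3:
                    E           M
  I             3.781       1.105
  C            0.1839     -0.2759
  E             3.965      0.8286
  solve Keq expr → x = -0.09197; check Q = 0.03619

Direction: reverse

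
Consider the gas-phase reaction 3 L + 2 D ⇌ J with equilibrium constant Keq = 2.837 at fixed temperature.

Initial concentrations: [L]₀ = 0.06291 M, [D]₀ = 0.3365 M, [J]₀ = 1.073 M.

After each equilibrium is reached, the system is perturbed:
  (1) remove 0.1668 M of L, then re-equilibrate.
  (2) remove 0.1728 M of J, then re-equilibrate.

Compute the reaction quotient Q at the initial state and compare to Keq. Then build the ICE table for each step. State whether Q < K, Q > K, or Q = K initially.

Q₀ = 3.8060e+04 vs Keq = 2.837 ⇒ Q>K, reverse
Step 1:
                   L          D          J
  init       0.06291     0.3365      1.073
  Δ           0.7055     0.4703    -0.2352
  eq          0.7684     0.8068     0.8378
  solve Keq expr → x = -0.2352; check Q = 2.837
Then remove 0.1668 M of L.
Step 2:
                   L          D          J
  init        0.6016     0.8068     0.8378
  Δ           0.1119     0.0746    -0.0373
  eq          0.7135     0.8814     0.8005
  solve Keq expr → x = -0.0373; check Q = 2.837
Then remove 0.1728 M of J.
Step 3:
                   L          D          J
  init        0.7135     0.8814     0.6277
  Δ          -0.0381    -0.0254     0.0127
  eq          0.6754      0.856     0.6404
  solve Keq expr → x = 0.0127; check Q = 2.837

Q₀ = 3.8060e+04; Q > K (proceeds reverse)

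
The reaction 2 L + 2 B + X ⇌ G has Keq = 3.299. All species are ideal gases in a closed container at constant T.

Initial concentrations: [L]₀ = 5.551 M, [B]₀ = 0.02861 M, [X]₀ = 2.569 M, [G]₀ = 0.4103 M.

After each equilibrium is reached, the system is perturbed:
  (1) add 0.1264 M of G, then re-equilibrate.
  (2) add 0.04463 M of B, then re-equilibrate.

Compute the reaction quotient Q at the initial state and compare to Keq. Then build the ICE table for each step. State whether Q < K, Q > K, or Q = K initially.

Q₀ = 6.332 vs Keq = 3.299 ⇒ Q>K, reverse
Step 1:
                    L           B           X           G
  Initial       5.551     0.02861       2.569      0.4103
  Change      0.01065     0.01065    0.005327   -0.005327
  Equil         5.562     0.03926       2.574       0.405
  solve Keq expr → x = -0.005327; check Q = 3.299
Then add 0.1264 M of G.
Step 2:
                    L           B           X           G
  Initial       5.562     0.03926       2.574      0.5314
  Change     0.005526    0.005526    0.002763   -0.002763
  Equil         5.567     0.04479       2.577      0.5286
  solve Keq expr → x = -0.002763; check Q = 3.299
Then add 0.04463 M of B.
Step 3:
                    L           B           X           G
  Initial       5.567     0.08942       2.577      0.5286
  Change     -0.04317    -0.04317    -0.02159     0.02159
  Equil         5.524     0.04625       2.556      0.5502
  solve Keq expr → x = 0.02159; check Q = 3.299

Q₀ = 6.332; Q > K (proceeds reverse)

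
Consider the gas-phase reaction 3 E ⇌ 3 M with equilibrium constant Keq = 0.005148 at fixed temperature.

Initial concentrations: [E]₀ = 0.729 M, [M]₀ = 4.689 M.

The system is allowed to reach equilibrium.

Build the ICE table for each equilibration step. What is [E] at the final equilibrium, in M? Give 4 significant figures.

[E]_eq = 4.62 M

Q₀ = 266.1 vs Keq = 0.005148 ⇒ Q>K, reverse
Step 1:
                    E           M
  init          0.729       4.689
  Δ             3.891      -3.891
  eq             4.62      0.7978
  solve Keq expr → x = -1.297; check Q = 0.005148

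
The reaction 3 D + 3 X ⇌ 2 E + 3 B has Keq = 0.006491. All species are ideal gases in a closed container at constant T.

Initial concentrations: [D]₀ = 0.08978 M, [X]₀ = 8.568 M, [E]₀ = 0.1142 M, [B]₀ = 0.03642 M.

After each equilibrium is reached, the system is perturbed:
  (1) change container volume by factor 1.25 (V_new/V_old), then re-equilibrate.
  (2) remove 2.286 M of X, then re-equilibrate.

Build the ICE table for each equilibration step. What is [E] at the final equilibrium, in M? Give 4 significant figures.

[E]_eq = 0.1239 M

Q₀ = 1.3841e-06 vs Keq = 0.006491 ⇒ Q<K, forward
Step 1:
                  D         X         E         B
  Initial   0.08978     8.568    0.1142   0.03642
  Change   -0.06994  -0.06994   0.04663   0.06994
  Equil     0.01984     8.498    0.1608    0.1064
  solve Keq expr → x = 0.02331; check Q = 0.006491
Then change container volume by factor 1.25 (V_new/V_old).
Step 2:
                  D         X         E         B
  Initial   0.01587     6.798    0.1287   0.08509
  Change  9.7133e-04 9.7133e-04 -6.4756e-04 -9.7133e-04
  Equil     0.01684     6.799     0.128   0.08412
  solve Keq expr → x = -3.2378e-04; check Q = 0.006491
Then remove 2.286 M of X.
Step 3:
                  D         X         E         B
  Initial   0.01684     4.513     0.128   0.08412
  Change   0.006143  0.006143 -0.004095 -0.006143
  Equil     0.02299      4.52    0.1239   0.07797
  solve Keq expr → x = -0.002048; check Q = 0.006491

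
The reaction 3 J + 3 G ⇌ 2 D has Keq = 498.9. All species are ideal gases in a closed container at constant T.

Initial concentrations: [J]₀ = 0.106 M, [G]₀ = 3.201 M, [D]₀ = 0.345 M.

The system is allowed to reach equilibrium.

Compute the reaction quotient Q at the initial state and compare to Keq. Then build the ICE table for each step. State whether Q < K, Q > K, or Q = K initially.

Q₀ = 3.047; Q < K (proceeds forward)

Q₀ = 3.047 vs Keq = 498.9 ⇒ Q<K, forward
Step 1:
                    J           G           D
  Initial       0.106       3.201       0.345
  Change       -0.084      -0.084       0.056
  Equil         0.022       3.117       0.401
  solve Keq expr → x = 0.028; check Q = 498.9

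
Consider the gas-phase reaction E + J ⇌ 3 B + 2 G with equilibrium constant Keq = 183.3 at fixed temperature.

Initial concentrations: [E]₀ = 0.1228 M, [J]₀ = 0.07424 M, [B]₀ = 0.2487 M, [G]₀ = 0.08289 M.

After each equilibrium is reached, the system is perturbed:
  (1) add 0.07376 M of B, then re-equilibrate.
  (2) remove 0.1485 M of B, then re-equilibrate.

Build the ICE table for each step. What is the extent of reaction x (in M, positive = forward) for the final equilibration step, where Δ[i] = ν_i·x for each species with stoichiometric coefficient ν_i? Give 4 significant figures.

Q₀ = 0.01159 vs Keq = 183.3 ⇒ Q<K, forward
Step 1:
                  E         J         B         G
  Initial    0.1228   0.07424    0.2487   0.08289
  Change   -0.07363  -0.07363    0.2209    0.1473
  Equil     0.04917 6.0862e-04    0.4696    0.2302
  solve Keq expr → x = 0.07363; check Q = 183.3
Then add 0.07376 M of B.
Step 2:
                  E         J         B         G
  Initial   0.04917 6.0862e-04    0.5434    0.2302
  Change  3.1807e-04 3.1807e-04 -9.5421e-04 -6.3614e-04
  Equil     0.04949 9.2669e-04    0.5424    0.2295
  solve Keq expr → x = -3.1807e-04; check Q = 183.3
Then remove 0.1485 M of B.
Step 3:
                  E         J         B         G
  Initial   0.04949 9.2669e-04    0.3939    0.2295
  Change  -5.5955e-04 -5.5955e-04  0.001679  0.001119
  Equil     0.04893 3.6715e-04    0.3956    0.2306
  solve Keq expr → x = 5.5955e-04; check Q = 183.3

x = 5.5955e-04 M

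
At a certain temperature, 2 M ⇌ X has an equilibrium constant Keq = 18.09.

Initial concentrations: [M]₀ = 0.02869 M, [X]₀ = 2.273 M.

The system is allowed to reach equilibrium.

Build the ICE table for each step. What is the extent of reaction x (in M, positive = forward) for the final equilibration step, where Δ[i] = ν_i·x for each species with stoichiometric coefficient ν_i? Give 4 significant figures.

Q₀ = 2761 vs Keq = 18.09 ⇒ Q>K, reverse
Step 1:
                   M          X
  init       0.02869      2.273
  Δ           0.3133    -0.1567
  eq           0.342      2.116
  solve Keq expr → x = -0.1567; check Q = 18.09

x = -0.1567 M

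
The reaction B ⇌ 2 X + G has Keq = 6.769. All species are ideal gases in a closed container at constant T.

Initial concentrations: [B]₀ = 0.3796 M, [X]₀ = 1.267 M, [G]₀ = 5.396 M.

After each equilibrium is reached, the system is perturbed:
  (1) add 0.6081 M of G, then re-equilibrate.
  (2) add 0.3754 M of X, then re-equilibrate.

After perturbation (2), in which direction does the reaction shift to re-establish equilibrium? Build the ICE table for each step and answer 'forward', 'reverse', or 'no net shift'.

Direction: reverse

Q₀ = 22.82 vs Keq = 6.769 ⇒ Q>K, reverse
Step 1:
                   B          X          G
  Initial     0.3796      1.267      5.396
  Change      0.1993    -0.3986    -0.1993
  Equil       0.5789     0.8684      5.197
  solve Keq expr → x = -0.1993; check Q = 6.769
Then add 0.6081 M of G.
Step 2:
                   B          X          G
  Initial     0.5789     0.8684      5.805
  Change     0.01684   -0.03367   -0.01684
  Equil       0.5957     0.8347      5.788
  solve Keq expr → x = -0.01684; check Q = 6.769
Then add 0.3754 M of X.
Step 3:
                   B          X          G
  Initial     0.5957       1.21      5.788
  Change      0.1367    -0.2734    -0.1367
  Equil       0.7325     0.9367      5.651
  solve Keq expr → x = -0.1367; check Q = 6.769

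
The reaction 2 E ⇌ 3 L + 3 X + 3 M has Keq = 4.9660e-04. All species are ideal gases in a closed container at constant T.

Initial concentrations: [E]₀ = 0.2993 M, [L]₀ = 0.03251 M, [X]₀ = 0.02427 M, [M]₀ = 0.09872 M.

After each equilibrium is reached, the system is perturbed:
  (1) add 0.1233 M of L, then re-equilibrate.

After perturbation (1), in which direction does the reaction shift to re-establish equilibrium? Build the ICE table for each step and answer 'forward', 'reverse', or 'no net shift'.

Q₀ = 5.2755e-12 vs Keq = 4.9660e-04 ⇒ Q<K, forward
Step 1:
                    E           L           X           M
  I            0.2993     0.03251     0.02427     0.09872
  C           -0.1534        0.23        0.23        0.23
  E            0.1459      0.2625      0.2543      0.3288
  solve Keq expr → x = 0.07668; check Q = 4.9660e-04
Then add 0.1233 M of L.
Step 2:
                    E           L           X           M
  I            0.1459      0.3858      0.2543      0.3288
  C           0.01986    -0.02979    -0.02979    -0.02979
  E            0.1658      0.3561      0.2245       0.299
  solve Keq expr → x = -0.009931; check Q = 4.9660e-04

Direction: reverse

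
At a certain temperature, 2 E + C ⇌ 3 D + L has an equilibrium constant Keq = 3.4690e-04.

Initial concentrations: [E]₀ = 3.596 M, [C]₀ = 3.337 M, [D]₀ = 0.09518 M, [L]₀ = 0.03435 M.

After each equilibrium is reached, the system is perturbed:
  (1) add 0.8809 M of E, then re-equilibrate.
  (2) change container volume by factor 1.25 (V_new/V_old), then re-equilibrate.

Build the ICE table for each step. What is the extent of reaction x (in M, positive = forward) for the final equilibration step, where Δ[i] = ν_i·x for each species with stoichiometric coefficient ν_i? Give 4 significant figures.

Q₀ = 6.8639e-07 vs Keq = 3.4690e-04 ⇒ Q<K, forward
Step 1:
                    E           C           D           L
  Initial       3.596       3.337     0.09518     0.03435
  Change      -0.2296     -0.1148      0.3444      0.1148
  Equil         3.366       3.222      0.4396      0.1491
  solve Keq expr → x = 0.1148; check Q = 3.4690e-04
Then add 0.8809 M of E.
Step 2:
                    E           C           D           L
  Initial       4.247       3.222      0.4396      0.1491
  Change     -0.03449    -0.01724     0.05173     0.01724
  Equil         4.213       3.205      0.4913      0.1664
  solve Keq expr → x = 0.01724; check Q = 3.4690e-04
Then change container volume by factor 1.25 (V_new/V_old).
Step 3:
                    E           C           D           L
  Initial        3.37       2.564       0.393      0.1331
  Change     -0.01431   -0.007154     0.02146    0.007154
  Equil         3.356       2.557      0.4145      0.1403
  solve Keq expr → x = 0.007154; check Q = 3.4690e-04

x = 0.007154 M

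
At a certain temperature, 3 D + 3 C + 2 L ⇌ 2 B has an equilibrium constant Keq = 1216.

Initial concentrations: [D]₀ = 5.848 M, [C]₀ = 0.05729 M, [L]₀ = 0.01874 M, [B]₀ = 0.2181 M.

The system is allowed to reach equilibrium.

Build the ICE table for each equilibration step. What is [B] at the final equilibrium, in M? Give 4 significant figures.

Q₀ = 3602 vs Keq = 1216 ⇒ Q>K, reverse
Step 1:
                    D           C           L           B
  I             5.848     0.05729     0.01874      0.2181
  C          0.009305    0.009305    0.006203   -0.006203
  E             5.857     0.06659     0.02494      0.2119
  solve Keq expr → x = -0.003102; check Q = 1216

[B]_eq = 0.2119 M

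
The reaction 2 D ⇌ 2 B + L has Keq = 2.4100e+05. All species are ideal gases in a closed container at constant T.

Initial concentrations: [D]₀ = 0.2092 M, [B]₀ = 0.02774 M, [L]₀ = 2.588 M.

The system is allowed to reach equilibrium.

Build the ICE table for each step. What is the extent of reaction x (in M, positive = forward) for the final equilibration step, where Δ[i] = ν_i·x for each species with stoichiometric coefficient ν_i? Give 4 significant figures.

x = 0.1042 M

Q₀ = 0.0455 vs Keq = 2.4100e+05 ⇒ Q<K, forward
Step 1:
                  D         B         L
  init       0.2092   0.02774     2.588
  Δ         -0.2084    0.2084    0.1042
  eq      7.8929e-04    0.2362     2.692
  solve Keq expr → x = 0.1042; check Q = 2.4100e+05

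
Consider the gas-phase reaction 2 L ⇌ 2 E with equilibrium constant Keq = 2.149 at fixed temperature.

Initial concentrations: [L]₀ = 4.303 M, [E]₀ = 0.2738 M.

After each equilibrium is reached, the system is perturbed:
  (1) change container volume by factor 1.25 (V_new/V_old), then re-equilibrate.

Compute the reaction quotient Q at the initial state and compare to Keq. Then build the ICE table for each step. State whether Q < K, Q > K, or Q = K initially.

Q₀ = 0.004049 vs Keq = 2.149 ⇒ Q<K, forward
Step 1:
                   L          E
  Initial      4.303     0.2738
  Change      -2.447      2.447
  Equil        1.856      2.721
  solve Keq expr → x = 1.223; check Q = 2.149
Then change container volume by factor 1.25 (V_new/V_old).
Step 2:
                   L          E
  Initial      1.485      2.177
  Change           0          0
  Equil        1.485      2.177
  solve Keq expr → x = 0; check Q = 2.149

Q₀ = 0.004049; Q < K (proceeds forward)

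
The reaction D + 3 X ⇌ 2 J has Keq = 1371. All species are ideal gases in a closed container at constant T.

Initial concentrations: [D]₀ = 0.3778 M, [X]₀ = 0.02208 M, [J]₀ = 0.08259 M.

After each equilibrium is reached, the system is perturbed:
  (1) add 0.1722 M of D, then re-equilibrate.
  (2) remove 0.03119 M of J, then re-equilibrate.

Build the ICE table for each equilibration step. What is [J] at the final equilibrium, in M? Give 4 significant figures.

Q₀ = 1677 vs Keq = 1371 ⇒ Q>K, reverse
Step 1:
                  D         X         J
  init       0.3778   0.02208   0.08259
  Δ       4.5108e-04  0.001353 -9.0216e-04
  eq         0.3783   0.02343   0.08169
  solve Keq expr → x = -4.5108e-04; check Q = 1371
Then add 0.1722 M of D.
Step 2:
                  D         X         J
  init       0.5505   0.02343   0.08169
  Δ       -8.2252e-04 -0.002468  0.001645
  eq         0.5496   0.02097   0.08333
  solve Keq expr → x = 8.2252e-04; check Q = 1371
Then remove 0.03119 M of J.
Step 3:
                  D         X         J
  init       0.5496   0.02097   0.05214
  Δ       -0.001656 -0.004969  0.003313
  eq          0.548     0.016   0.05546
  solve Keq expr → x = 0.001656; check Q = 1371

[J]_eq = 0.05546 M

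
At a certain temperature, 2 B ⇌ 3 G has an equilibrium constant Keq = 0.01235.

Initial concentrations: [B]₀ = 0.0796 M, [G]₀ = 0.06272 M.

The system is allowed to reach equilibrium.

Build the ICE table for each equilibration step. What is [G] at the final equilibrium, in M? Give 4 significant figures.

[G]_eq = 0.04655 M

Q₀ = 0.03894 vs Keq = 0.01235 ⇒ Q>K, reverse
Step 1:
                    B           G
  I            0.0796     0.06272
  C           0.01078    -0.01617
  E           0.09038     0.04655
  solve Keq expr → x = -0.005389; check Q = 0.01235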